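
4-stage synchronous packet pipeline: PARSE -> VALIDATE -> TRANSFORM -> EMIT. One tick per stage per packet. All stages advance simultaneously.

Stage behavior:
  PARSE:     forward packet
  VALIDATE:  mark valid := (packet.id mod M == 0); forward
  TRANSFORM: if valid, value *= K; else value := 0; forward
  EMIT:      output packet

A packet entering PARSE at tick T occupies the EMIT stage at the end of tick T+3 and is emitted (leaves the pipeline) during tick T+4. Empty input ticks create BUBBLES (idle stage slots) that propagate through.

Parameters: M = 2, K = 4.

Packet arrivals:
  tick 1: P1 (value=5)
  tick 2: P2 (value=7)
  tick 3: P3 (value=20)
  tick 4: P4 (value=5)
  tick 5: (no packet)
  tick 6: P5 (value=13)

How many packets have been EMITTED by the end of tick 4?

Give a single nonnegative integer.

Tick 1: [PARSE:P1(v=5,ok=F), VALIDATE:-, TRANSFORM:-, EMIT:-] out:-; in:P1
Tick 2: [PARSE:P2(v=7,ok=F), VALIDATE:P1(v=5,ok=F), TRANSFORM:-, EMIT:-] out:-; in:P2
Tick 3: [PARSE:P3(v=20,ok=F), VALIDATE:P2(v=7,ok=T), TRANSFORM:P1(v=0,ok=F), EMIT:-] out:-; in:P3
Tick 4: [PARSE:P4(v=5,ok=F), VALIDATE:P3(v=20,ok=F), TRANSFORM:P2(v=28,ok=T), EMIT:P1(v=0,ok=F)] out:-; in:P4
Emitted by tick 4: []

Answer: 0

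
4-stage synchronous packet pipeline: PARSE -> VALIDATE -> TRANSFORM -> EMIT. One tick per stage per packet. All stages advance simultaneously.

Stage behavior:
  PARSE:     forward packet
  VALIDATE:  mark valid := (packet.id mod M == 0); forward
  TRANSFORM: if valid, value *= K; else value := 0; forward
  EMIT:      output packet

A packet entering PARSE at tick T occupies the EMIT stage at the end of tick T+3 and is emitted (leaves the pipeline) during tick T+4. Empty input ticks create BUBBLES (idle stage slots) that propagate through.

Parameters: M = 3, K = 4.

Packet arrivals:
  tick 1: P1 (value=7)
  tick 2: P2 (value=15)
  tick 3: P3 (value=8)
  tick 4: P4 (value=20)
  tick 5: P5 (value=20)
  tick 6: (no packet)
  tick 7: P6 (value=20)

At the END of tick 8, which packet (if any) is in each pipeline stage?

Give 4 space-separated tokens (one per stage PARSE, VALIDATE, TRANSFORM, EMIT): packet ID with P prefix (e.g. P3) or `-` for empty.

Answer: - P6 - P5

Derivation:
Tick 1: [PARSE:P1(v=7,ok=F), VALIDATE:-, TRANSFORM:-, EMIT:-] out:-; in:P1
Tick 2: [PARSE:P2(v=15,ok=F), VALIDATE:P1(v=7,ok=F), TRANSFORM:-, EMIT:-] out:-; in:P2
Tick 3: [PARSE:P3(v=8,ok=F), VALIDATE:P2(v=15,ok=F), TRANSFORM:P1(v=0,ok=F), EMIT:-] out:-; in:P3
Tick 4: [PARSE:P4(v=20,ok=F), VALIDATE:P3(v=8,ok=T), TRANSFORM:P2(v=0,ok=F), EMIT:P1(v=0,ok=F)] out:-; in:P4
Tick 5: [PARSE:P5(v=20,ok=F), VALIDATE:P4(v=20,ok=F), TRANSFORM:P3(v=32,ok=T), EMIT:P2(v=0,ok=F)] out:P1(v=0); in:P5
Tick 6: [PARSE:-, VALIDATE:P5(v=20,ok=F), TRANSFORM:P4(v=0,ok=F), EMIT:P3(v=32,ok=T)] out:P2(v=0); in:-
Tick 7: [PARSE:P6(v=20,ok=F), VALIDATE:-, TRANSFORM:P5(v=0,ok=F), EMIT:P4(v=0,ok=F)] out:P3(v=32); in:P6
Tick 8: [PARSE:-, VALIDATE:P6(v=20,ok=T), TRANSFORM:-, EMIT:P5(v=0,ok=F)] out:P4(v=0); in:-
At end of tick 8: ['-', 'P6', '-', 'P5']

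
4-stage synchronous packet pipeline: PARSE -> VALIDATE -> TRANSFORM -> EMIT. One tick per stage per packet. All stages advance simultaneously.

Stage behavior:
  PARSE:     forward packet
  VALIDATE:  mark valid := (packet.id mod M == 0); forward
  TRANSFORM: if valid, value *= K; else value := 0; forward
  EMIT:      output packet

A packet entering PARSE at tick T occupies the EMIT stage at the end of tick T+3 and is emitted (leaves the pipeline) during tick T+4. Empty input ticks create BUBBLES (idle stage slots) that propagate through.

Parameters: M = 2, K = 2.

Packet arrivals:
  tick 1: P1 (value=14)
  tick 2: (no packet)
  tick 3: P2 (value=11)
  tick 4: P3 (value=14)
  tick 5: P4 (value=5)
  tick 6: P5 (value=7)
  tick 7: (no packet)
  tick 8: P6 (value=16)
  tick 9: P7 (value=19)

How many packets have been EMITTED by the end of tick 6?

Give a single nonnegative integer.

Tick 1: [PARSE:P1(v=14,ok=F), VALIDATE:-, TRANSFORM:-, EMIT:-] out:-; in:P1
Tick 2: [PARSE:-, VALIDATE:P1(v=14,ok=F), TRANSFORM:-, EMIT:-] out:-; in:-
Tick 3: [PARSE:P2(v=11,ok=F), VALIDATE:-, TRANSFORM:P1(v=0,ok=F), EMIT:-] out:-; in:P2
Tick 4: [PARSE:P3(v=14,ok=F), VALIDATE:P2(v=11,ok=T), TRANSFORM:-, EMIT:P1(v=0,ok=F)] out:-; in:P3
Tick 5: [PARSE:P4(v=5,ok=F), VALIDATE:P3(v=14,ok=F), TRANSFORM:P2(v=22,ok=T), EMIT:-] out:P1(v=0); in:P4
Tick 6: [PARSE:P5(v=7,ok=F), VALIDATE:P4(v=5,ok=T), TRANSFORM:P3(v=0,ok=F), EMIT:P2(v=22,ok=T)] out:-; in:P5
Emitted by tick 6: ['P1']

Answer: 1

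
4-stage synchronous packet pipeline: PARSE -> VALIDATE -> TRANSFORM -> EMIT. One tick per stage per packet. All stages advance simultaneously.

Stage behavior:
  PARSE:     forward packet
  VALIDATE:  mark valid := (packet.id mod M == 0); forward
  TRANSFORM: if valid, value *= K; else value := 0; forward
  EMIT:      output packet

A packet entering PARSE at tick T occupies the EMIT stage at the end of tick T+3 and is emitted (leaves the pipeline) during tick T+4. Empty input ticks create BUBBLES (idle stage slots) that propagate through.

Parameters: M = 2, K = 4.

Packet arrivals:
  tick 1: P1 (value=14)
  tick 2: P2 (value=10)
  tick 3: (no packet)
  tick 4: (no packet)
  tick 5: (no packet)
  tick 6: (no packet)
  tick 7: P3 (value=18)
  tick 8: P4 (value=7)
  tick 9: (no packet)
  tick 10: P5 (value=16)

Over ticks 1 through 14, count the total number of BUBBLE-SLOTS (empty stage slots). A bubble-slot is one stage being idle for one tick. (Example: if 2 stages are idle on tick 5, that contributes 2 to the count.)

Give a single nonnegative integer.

Tick 1: [PARSE:P1(v=14,ok=F), VALIDATE:-, TRANSFORM:-, EMIT:-] out:-; bubbles=3
Tick 2: [PARSE:P2(v=10,ok=F), VALIDATE:P1(v=14,ok=F), TRANSFORM:-, EMIT:-] out:-; bubbles=2
Tick 3: [PARSE:-, VALIDATE:P2(v=10,ok=T), TRANSFORM:P1(v=0,ok=F), EMIT:-] out:-; bubbles=2
Tick 4: [PARSE:-, VALIDATE:-, TRANSFORM:P2(v=40,ok=T), EMIT:P1(v=0,ok=F)] out:-; bubbles=2
Tick 5: [PARSE:-, VALIDATE:-, TRANSFORM:-, EMIT:P2(v=40,ok=T)] out:P1(v=0); bubbles=3
Tick 6: [PARSE:-, VALIDATE:-, TRANSFORM:-, EMIT:-] out:P2(v=40); bubbles=4
Tick 7: [PARSE:P3(v=18,ok=F), VALIDATE:-, TRANSFORM:-, EMIT:-] out:-; bubbles=3
Tick 8: [PARSE:P4(v=7,ok=F), VALIDATE:P3(v=18,ok=F), TRANSFORM:-, EMIT:-] out:-; bubbles=2
Tick 9: [PARSE:-, VALIDATE:P4(v=7,ok=T), TRANSFORM:P3(v=0,ok=F), EMIT:-] out:-; bubbles=2
Tick 10: [PARSE:P5(v=16,ok=F), VALIDATE:-, TRANSFORM:P4(v=28,ok=T), EMIT:P3(v=0,ok=F)] out:-; bubbles=1
Tick 11: [PARSE:-, VALIDATE:P5(v=16,ok=F), TRANSFORM:-, EMIT:P4(v=28,ok=T)] out:P3(v=0); bubbles=2
Tick 12: [PARSE:-, VALIDATE:-, TRANSFORM:P5(v=0,ok=F), EMIT:-] out:P4(v=28); bubbles=3
Tick 13: [PARSE:-, VALIDATE:-, TRANSFORM:-, EMIT:P5(v=0,ok=F)] out:-; bubbles=3
Tick 14: [PARSE:-, VALIDATE:-, TRANSFORM:-, EMIT:-] out:P5(v=0); bubbles=4
Total bubble-slots: 36

Answer: 36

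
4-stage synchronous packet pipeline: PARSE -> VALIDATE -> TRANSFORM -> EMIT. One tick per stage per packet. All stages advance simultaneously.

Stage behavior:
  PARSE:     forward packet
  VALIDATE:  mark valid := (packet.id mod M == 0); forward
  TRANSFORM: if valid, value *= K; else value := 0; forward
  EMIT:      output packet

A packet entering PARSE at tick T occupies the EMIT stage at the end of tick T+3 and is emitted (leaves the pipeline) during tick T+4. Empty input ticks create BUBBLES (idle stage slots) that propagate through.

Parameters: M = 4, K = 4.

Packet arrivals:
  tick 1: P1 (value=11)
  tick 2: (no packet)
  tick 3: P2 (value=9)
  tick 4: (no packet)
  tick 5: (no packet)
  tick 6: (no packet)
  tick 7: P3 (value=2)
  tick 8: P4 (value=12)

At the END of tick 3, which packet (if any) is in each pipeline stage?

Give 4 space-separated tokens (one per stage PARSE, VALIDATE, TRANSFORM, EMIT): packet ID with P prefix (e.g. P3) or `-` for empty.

Tick 1: [PARSE:P1(v=11,ok=F), VALIDATE:-, TRANSFORM:-, EMIT:-] out:-; in:P1
Tick 2: [PARSE:-, VALIDATE:P1(v=11,ok=F), TRANSFORM:-, EMIT:-] out:-; in:-
Tick 3: [PARSE:P2(v=9,ok=F), VALIDATE:-, TRANSFORM:P1(v=0,ok=F), EMIT:-] out:-; in:P2
At end of tick 3: ['P2', '-', 'P1', '-']

Answer: P2 - P1 -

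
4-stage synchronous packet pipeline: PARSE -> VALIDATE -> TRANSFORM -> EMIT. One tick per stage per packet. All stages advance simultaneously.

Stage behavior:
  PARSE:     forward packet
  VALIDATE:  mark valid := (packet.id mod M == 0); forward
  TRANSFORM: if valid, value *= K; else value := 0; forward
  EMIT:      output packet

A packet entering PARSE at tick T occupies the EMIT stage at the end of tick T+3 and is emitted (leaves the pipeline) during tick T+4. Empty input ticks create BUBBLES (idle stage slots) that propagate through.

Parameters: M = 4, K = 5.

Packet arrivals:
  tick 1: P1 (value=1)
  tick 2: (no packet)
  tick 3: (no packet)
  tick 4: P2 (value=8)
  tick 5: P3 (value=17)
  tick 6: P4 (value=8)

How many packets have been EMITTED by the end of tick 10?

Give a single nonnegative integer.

Answer: 4

Derivation:
Tick 1: [PARSE:P1(v=1,ok=F), VALIDATE:-, TRANSFORM:-, EMIT:-] out:-; in:P1
Tick 2: [PARSE:-, VALIDATE:P1(v=1,ok=F), TRANSFORM:-, EMIT:-] out:-; in:-
Tick 3: [PARSE:-, VALIDATE:-, TRANSFORM:P1(v=0,ok=F), EMIT:-] out:-; in:-
Tick 4: [PARSE:P2(v=8,ok=F), VALIDATE:-, TRANSFORM:-, EMIT:P1(v=0,ok=F)] out:-; in:P2
Tick 5: [PARSE:P3(v=17,ok=F), VALIDATE:P2(v=8,ok=F), TRANSFORM:-, EMIT:-] out:P1(v=0); in:P3
Tick 6: [PARSE:P4(v=8,ok=F), VALIDATE:P3(v=17,ok=F), TRANSFORM:P2(v=0,ok=F), EMIT:-] out:-; in:P4
Tick 7: [PARSE:-, VALIDATE:P4(v=8,ok=T), TRANSFORM:P3(v=0,ok=F), EMIT:P2(v=0,ok=F)] out:-; in:-
Tick 8: [PARSE:-, VALIDATE:-, TRANSFORM:P4(v=40,ok=T), EMIT:P3(v=0,ok=F)] out:P2(v=0); in:-
Tick 9: [PARSE:-, VALIDATE:-, TRANSFORM:-, EMIT:P4(v=40,ok=T)] out:P3(v=0); in:-
Tick 10: [PARSE:-, VALIDATE:-, TRANSFORM:-, EMIT:-] out:P4(v=40); in:-
Emitted by tick 10: ['P1', 'P2', 'P3', 'P4']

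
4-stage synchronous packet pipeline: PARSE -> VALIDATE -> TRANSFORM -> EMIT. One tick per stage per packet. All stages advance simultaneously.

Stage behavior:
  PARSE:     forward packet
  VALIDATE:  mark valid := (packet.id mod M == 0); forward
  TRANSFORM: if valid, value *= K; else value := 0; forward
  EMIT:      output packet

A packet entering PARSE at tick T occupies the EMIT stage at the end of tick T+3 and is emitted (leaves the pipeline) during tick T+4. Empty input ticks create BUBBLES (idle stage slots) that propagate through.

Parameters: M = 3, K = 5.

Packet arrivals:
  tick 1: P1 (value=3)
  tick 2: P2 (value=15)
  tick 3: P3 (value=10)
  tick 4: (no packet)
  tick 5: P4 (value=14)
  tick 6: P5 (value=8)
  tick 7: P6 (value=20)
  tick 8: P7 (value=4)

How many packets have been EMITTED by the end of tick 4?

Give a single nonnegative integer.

Tick 1: [PARSE:P1(v=3,ok=F), VALIDATE:-, TRANSFORM:-, EMIT:-] out:-; in:P1
Tick 2: [PARSE:P2(v=15,ok=F), VALIDATE:P1(v=3,ok=F), TRANSFORM:-, EMIT:-] out:-; in:P2
Tick 3: [PARSE:P3(v=10,ok=F), VALIDATE:P2(v=15,ok=F), TRANSFORM:P1(v=0,ok=F), EMIT:-] out:-; in:P3
Tick 4: [PARSE:-, VALIDATE:P3(v=10,ok=T), TRANSFORM:P2(v=0,ok=F), EMIT:P1(v=0,ok=F)] out:-; in:-
Emitted by tick 4: []

Answer: 0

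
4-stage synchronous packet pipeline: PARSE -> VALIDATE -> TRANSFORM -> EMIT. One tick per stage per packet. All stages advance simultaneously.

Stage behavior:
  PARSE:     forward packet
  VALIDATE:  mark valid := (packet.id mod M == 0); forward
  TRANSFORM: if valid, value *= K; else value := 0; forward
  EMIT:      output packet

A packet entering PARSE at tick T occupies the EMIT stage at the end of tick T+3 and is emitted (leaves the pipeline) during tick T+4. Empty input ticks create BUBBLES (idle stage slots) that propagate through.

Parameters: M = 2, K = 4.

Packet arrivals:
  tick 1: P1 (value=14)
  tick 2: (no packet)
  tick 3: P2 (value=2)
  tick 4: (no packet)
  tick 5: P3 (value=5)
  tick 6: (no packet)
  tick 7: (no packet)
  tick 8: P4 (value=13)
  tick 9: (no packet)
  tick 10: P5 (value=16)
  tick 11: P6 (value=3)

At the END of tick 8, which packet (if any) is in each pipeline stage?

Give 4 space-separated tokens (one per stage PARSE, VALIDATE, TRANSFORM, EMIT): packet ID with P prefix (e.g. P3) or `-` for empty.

Answer: P4 - - P3

Derivation:
Tick 1: [PARSE:P1(v=14,ok=F), VALIDATE:-, TRANSFORM:-, EMIT:-] out:-; in:P1
Tick 2: [PARSE:-, VALIDATE:P1(v=14,ok=F), TRANSFORM:-, EMIT:-] out:-; in:-
Tick 3: [PARSE:P2(v=2,ok=F), VALIDATE:-, TRANSFORM:P1(v=0,ok=F), EMIT:-] out:-; in:P2
Tick 4: [PARSE:-, VALIDATE:P2(v=2,ok=T), TRANSFORM:-, EMIT:P1(v=0,ok=F)] out:-; in:-
Tick 5: [PARSE:P3(v=5,ok=F), VALIDATE:-, TRANSFORM:P2(v=8,ok=T), EMIT:-] out:P1(v=0); in:P3
Tick 6: [PARSE:-, VALIDATE:P3(v=5,ok=F), TRANSFORM:-, EMIT:P2(v=8,ok=T)] out:-; in:-
Tick 7: [PARSE:-, VALIDATE:-, TRANSFORM:P3(v=0,ok=F), EMIT:-] out:P2(v=8); in:-
Tick 8: [PARSE:P4(v=13,ok=F), VALIDATE:-, TRANSFORM:-, EMIT:P3(v=0,ok=F)] out:-; in:P4
At end of tick 8: ['P4', '-', '-', 'P3']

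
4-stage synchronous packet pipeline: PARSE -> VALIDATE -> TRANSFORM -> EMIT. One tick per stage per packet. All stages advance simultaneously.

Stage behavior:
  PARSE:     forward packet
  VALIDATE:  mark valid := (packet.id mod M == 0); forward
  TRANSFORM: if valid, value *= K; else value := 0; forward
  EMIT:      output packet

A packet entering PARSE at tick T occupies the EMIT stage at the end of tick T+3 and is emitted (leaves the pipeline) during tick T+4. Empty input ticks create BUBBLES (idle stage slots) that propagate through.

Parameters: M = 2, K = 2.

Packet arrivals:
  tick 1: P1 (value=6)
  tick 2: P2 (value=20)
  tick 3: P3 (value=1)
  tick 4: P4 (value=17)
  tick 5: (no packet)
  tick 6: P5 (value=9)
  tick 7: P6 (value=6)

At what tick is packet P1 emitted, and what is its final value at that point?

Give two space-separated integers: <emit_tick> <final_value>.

Answer: 5 0

Derivation:
Tick 1: [PARSE:P1(v=6,ok=F), VALIDATE:-, TRANSFORM:-, EMIT:-] out:-; in:P1
Tick 2: [PARSE:P2(v=20,ok=F), VALIDATE:P1(v=6,ok=F), TRANSFORM:-, EMIT:-] out:-; in:P2
Tick 3: [PARSE:P3(v=1,ok=F), VALIDATE:P2(v=20,ok=T), TRANSFORM:P1(v=0,ok=F), EMIT:-] out:-; in:P3
Tick 4: [PARSE:P4(v=17,ok=F), VALIDATE:P3(v=1,ok=F), TRANSFORM:P2(v=40,ok=T), EMIT:P1(v=0,ok=F)] out:-; in:P4
Tick 5: [PARSE:-, VALIDATE:P4(v=17,ok=T), TRANSFORM:P3(v=0,ok=F), EMIT:P2(v=40,ok=T)] out:P1(v=0); in:-
Tick 6: [PARSE:P5(v=9,ok=F), VALIDATE:-, TRANSFORM:P4(v=34,ok=T), EMIT:P3(v=0,ok=F)] out:P2(v=40); in:P5
Tick 7: [PARSE:P6(v=6,ok=F), VALIDATE:P5(v=9,ok=F), TRANSFORM:-, EMIT:P4(v=34,ok=T)] out:P3(v=0); in:P6
Tick 8: [PARSE:-, VALIDATE:P6(v=6,ok=T), TRANSFORM:P5(v=0,ok=F), EMIT:-] out:P4(v=34); in:-
Tick 9: [PARSE:-, VALIDATE:-, TRANSFORM:P6(v=12,ok=T), EMIT:P5(v=0,ok=F)] out:-; in:-
Tick 10: [PARSE:-, VALIDATE:-, TRANSFORM:-, EMIT:P6(v=12,ok=T)] out:P5(v=0); in:-
Tick 11: [PARSE:-, VALIDATE:-, TRANSFORM:-, EMIT:-] out:P6(v=12); in:-
P1: arrives tick 1, valid=False (id=1, id%2=1), emit tick 5, final value 0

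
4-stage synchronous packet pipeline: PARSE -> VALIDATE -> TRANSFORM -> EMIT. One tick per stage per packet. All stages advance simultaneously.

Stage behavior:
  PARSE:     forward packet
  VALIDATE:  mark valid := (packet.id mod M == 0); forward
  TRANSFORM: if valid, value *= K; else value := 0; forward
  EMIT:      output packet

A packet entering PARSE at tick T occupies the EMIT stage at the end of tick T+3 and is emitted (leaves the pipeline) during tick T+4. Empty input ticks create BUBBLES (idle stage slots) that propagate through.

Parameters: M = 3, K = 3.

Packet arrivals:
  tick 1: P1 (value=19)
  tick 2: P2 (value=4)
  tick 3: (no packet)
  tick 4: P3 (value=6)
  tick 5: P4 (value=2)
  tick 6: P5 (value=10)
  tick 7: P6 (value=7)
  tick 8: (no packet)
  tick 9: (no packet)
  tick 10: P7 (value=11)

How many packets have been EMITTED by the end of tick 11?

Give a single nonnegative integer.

Tick 1: [PARSE:P1(v=19,ok=F), VALIDATE:-, TRANSFORM:-, EMIT:-] out:-; in:P1
Tick 2: [PARSE:P2(v=4,ok=F), VALIDATE:P1(v=19,ok=F), TRANSFORM:-, EMIT:-] out:-; in:P2
Tick 3: [PARSE:-, VALIDATE:P2(v=4,ok=F), TRANSFORM:P1(v=0,ok=F), EMIT:-] out:-; in:-
Tick 4: [PARSE:P3(v=6,ok=F), VALIDATE:-, TRANSFORM:P2(v=0,ok=F), EMIT:P1(v=0,ok=F)] out:-; in:P3
Tick 5: [PARSE:P4(v=2,ok=F), VALIDATE:P3(v=6,ok=T), TRANSFORM:-, EMIT:P2(v=0,ok=F)] out:P1(v=0); in:P4
Tick 6: [PARSE:P5(v=10,ok=F), VALIDATE:P4(v=2,ok=F), TRANSFORM:P3(v=18,ok=T), EMIT:-] out:P2(v=0); in:P5
Tick 7: [PARSE:P6(v=7,ok=F), VALIDATE:P5(v=10,ok=F), TRANSFORM:P4(v=0,ok=F), EMIT:P3(v=18,ok=T)] out:-; in:P6
Tick 8: [PARSE:-, VALIDATE:P6(v=7,ok=T), TRANSFORM:P5(v=0,ok=F), EMIT:P4(v=0,ok=F)] out:P3(v=18); in:-
Tick 9: [PARSE:-, VALIDATE:-, TRANSFORM:P6(v=21,ok=T), EMIT:P5(v=0,ok=F)] out:P4(v=0); in:-
Tick 10: [PARSE:P7(v=11,ok=F), VALIDATE:-, TRANSFORM:-, EMIT:P6(v=21,ok=T)] out:P5(v=0); in:P7
Tick 11: [PARSE:-, VALIDATE:P7(v=11,ok=F), TRANSFORM:-, EMIT:-] out:P6(v=21); in:-
Emitted by tick 11: ['P1', 'P2', 'P3', 'P4', 'P5', 'P6']

Answer: 6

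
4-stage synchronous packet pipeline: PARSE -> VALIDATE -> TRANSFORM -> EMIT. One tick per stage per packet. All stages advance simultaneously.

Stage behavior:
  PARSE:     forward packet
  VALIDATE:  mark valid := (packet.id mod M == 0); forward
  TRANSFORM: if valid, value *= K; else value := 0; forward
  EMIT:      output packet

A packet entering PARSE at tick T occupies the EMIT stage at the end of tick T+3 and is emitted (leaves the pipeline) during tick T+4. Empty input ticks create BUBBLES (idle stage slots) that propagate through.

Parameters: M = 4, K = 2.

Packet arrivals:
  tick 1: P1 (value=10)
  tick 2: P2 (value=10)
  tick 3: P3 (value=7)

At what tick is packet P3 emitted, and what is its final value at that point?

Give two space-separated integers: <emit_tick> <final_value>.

Answer: 7 0

Derivation:
Tick 1: [PARSE:P1(v=10,ok=F), VALIDATE:-, TRANSFORM:-, EMIT:-] out:-; in:P1
Tick 2: [PARSE:P2(v=10,ok=F), VALIDATE:P1(v=10,ok=F), TRANSFORM:-, EMIT:-] out:-; in:P2
Tick 3: [PARSE:P3(v=7,ok=F), VALIDATE:P2(v=10,ok=F), TRANSFORM:P1(v=0,ok=F), EMIT:-] out:-; in:P3
Tick 4: [PARSE:-, VALIDATE:P3(v=7,ok=F), TRANSFORM:P2(v=0,ok=F), EMIT:P1(v=0,ok=F)] out:-; in:-
Tick 5: [PARSE:-, VALIDATE:-, TRANSFORM:P3(v=0,ok=F), EMIT:P2(v=0,ok=F)] out:P1(v=0); in:-
Tick 6: [PARSE:-, VALIDATE:-, TRANSFORM:-, EMIT:P3(v=0,ok=F)] out:P2(v=0); in:-
Tick 7: [PARSE:-, VALIDATE:-, TRANSFORM:-, EMIT:-] out:P3(v=0); in:-
P3: arrives tick 3, valid=False (id=3, id%4=3), emit tick 7, final value 0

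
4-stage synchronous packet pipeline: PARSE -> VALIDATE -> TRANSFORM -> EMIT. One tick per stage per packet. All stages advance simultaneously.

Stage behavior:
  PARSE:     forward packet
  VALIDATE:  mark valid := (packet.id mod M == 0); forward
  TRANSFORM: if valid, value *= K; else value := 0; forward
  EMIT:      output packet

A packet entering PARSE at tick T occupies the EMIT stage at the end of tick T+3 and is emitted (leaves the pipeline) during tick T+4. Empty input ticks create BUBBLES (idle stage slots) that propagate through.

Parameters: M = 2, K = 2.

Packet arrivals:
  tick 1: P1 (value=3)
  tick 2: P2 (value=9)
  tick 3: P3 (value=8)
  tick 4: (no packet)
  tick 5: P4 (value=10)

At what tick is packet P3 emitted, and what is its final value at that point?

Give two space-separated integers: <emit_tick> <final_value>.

Answer: 7 0

Derivation:
Tick 1: [PARSE:P1(v=3,ok=F), VALIDATE:-, TRANSFORM:-, EMIT:-] out:-; in:P1
Tick 2: [PARSE:P2(v=9,ok=F), VALIDATE:P1(v=3,ok=F), TRANSFORM:-, EMIT:-] out:-; in:P2
Tick 3: [PARSE:P3(v=8,ok=F), VALIDATE:P2(v=9,ok=T), TRANSFORM:P1(v=0,ok=F), EMIT:-] out:-; in:P3
Tick 4: [PARSE:-, VALIDATE:P3(v=8,ok=F), TRANSFORM:P2(v=18,ok=T), EMIT:P1(v=0,ok=F)] out:-; in:-
Tick 5: [PARSE:P4(v=10,ok=F), VALIDATE:-, TRANSFORM:P3(v=0,ok=F), EMIT:P2(v=18,ok=T)] out:P1(v=0); in:P4
Tick 6: [PARSE:-, VALIDATE:P4(v=10,ok=T), TRANSFORM:-, EMIT:P3(v=0,ok=F)] out:P2(v=18); in:-
Tick 7: [PARSE:-, VALIDATE:-, TRANSFORM:P4(v=20,ok=T), EMIT:-] out:P3(v=0); in:-
Tick 8: [PARSE:-, VALIDATE:-, TRANSFORM:-, EMIT:P4(v=20,ok=T)] out:-; in:-
Tick 9: [PARSE:-, VALIDATE:-, TRANSFORM:-, EMIT:-] out:P4(v=20); in:-
P3: arrives tick 3, valid=False (id=3, id%2=1), emit tick 7, final value 0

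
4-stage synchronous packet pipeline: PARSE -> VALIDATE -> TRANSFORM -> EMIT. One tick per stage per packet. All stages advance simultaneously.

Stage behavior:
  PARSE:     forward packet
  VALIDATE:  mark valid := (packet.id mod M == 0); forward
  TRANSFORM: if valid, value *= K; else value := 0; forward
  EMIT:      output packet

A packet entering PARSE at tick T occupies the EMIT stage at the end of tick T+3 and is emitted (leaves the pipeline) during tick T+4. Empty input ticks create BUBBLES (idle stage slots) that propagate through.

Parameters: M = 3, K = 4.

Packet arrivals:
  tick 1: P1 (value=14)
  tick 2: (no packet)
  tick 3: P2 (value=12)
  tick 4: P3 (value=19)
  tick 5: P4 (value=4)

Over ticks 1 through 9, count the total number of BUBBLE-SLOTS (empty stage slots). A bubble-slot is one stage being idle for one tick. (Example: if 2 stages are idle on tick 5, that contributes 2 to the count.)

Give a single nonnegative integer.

Tick 1: [PARSE:P1(v=14,ok=F), VALIDATE:-, TRANSFORM:-, EMIT:-] out:-; bubbles=3
Tick 2: [PARSE:-, VALIDATE:P1(v=14,ok=F), TRANSFORM:-, EMIT:-] out:-; bubbles=3
Tick 3: [PARSE:P2(v=12,ok=F), VALIDATE:-, TRANSFORM:P1(v=0,ok=F), EMIT:-] out:-; bubbles=2
Tick 4: [PARSE:P3(v=19,ok=F), VALIDATE:P2(v=12,ok=F), TRANSFORM:-, EMIT:P1(v=0,ok=F)] out:-; bubbles=1
Tick 5: [PARSE:P4(v=4,ok=F), VALIDATE:P3(v=19,ok=T), TRANSFORM:P2(v=0,ok=F), EMIT:-] out:P1(v=0); bubbles=1
Tick 6: [PARSE:-, VALIDATE:P4(v=4,ok=F), TRANSFORM:P3(v=76,ok=T), EMIT:P2(v=0,ok=F)] out:-; bubbles=1
Tick 7: [PARSE:-, VALIDATE:-, TRANSFORM:P4(v=0,ok=F), EMIT:P3(v=76,ok=T)] out:P2(v=0); bubbles=2
Tick 8: [PARSE:-, VALIDATE:-, TRANSFORM:-, EMIT:P4(v=0,ok=F)] out:P3(v=76); bubbles=3
Tick 9: [PARSE:-, VALIDATE:-, TRANSFORM:-, EMIT:-] out:P4(v=0); bubbles=4
Total bubble-slots: 20

Answer: 20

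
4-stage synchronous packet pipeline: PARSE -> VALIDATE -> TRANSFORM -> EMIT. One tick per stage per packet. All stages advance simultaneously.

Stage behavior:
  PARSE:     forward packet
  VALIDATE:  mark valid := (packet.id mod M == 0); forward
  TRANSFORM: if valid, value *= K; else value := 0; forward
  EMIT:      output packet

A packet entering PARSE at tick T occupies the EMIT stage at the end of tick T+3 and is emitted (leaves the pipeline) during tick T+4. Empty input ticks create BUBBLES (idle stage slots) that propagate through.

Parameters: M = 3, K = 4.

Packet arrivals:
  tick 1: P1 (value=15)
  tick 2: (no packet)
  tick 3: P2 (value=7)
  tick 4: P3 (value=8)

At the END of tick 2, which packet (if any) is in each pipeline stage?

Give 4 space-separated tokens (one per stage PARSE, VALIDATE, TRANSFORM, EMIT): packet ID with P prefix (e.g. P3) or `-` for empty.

Tick 1: [PARSE:P1(v=15,ok=F), VALIDATE:-, TRANSFORM:-, EMIT:-] out:-; in:P1
Tick 2: [PARSE:-, VALIDATE:P1(v=15,ok=F), TRANSFORM:-, EMIT:-] out:-; in:-
At end of tick 2: ['-', 'P1', '-', '-']

Answer: - P1 - -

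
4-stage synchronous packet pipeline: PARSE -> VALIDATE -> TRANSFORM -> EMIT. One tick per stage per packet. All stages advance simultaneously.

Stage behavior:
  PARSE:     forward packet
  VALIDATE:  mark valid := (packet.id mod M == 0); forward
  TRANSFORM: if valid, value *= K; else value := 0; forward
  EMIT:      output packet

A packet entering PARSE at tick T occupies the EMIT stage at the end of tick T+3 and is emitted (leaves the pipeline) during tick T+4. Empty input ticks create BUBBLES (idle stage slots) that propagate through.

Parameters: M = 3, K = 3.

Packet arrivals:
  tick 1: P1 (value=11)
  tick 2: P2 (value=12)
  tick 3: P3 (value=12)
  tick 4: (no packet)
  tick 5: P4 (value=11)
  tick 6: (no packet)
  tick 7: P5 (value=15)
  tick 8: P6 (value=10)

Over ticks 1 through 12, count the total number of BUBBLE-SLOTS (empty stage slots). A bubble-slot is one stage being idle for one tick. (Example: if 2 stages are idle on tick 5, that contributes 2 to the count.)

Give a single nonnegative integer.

Answer: 24

Derivation:
Tick 1: [PARSE:P1(v=11,ok=F), VALIDATE:-, TRANSFORM:-, EMIT:-] out:-; bubbles=3
Tick 2: [PARSE:P2(v=12,ok=F), VALIDATE:P1(v=11,ok=F), TRANSFORM:-, EMIT:-] out:-; bubbles=2
Tick 3: [PARSE:P3(v=12,ok=F), VALIDATE:P2(v=12,ok=F), TRANSFORM:P1(v=0,ok=F), EMIT:-] out:-; bubbles=1
Tick 4: [PARSE:-, VALIDATE:P3(v=12,ok=T), TRANSFORM:P2(v=0,ok=F), EMIT:P1(v=0,ok=F)] out:-; bubbles=1
Tick 5: [PARSE:P4(v=11,ok=F), VALIDATE:-, TRANSFORM:P3(v=36,ok=T), EMIT:P2(v=0,ok=F)] out:P1(v=0); bubbles=1
Tick 6: [PARSE:-, VALIDATE:P4(v=11,ok=F), TRANSFORM:-, EMIT:P3(v=36,ok=T)] out:P2(v=0); bubbles=2
Tick 7: [PARSE:P5(v=15,ok=F), VALIDATE:-, TRANSFORM:P4(v=0,ok=F), EMIT:-] out:P3(v=36); bubbles=2
Tick 8: [PARSE:P6(v=10,ok=F), VALIDATE:P5(v=15,ok=F), TRANSFORM:-, EMIT:P4(v=0,ok=F)] out:-; bubbles=1
Tick 9: [PARSE:-, VALIDATE:P6(v=10,ok=T), TRANSFORM:P5(v=0,ok=F), EMIT:-] out:P4(v=0); bubbles=2
Tick 10: [PARSE:-, VALIDATE:-, TRANSFORM:P6(v=30,ok=T), EMIT:P5(v=0,ok=F)] out:-; bubbles=2
Tick 11: [PARSE:-, VALIDATE:-, TRANSFORM:-, EMIT:P6(v=30,ok=T)] out:P5(v=0); bubbles=3
Tick 12: [PARSE:-, VALIDATE:-, TRANSFORM:-, EMIT:-] out:P6(v=30); bubbles=4
Total bubble-slots: 24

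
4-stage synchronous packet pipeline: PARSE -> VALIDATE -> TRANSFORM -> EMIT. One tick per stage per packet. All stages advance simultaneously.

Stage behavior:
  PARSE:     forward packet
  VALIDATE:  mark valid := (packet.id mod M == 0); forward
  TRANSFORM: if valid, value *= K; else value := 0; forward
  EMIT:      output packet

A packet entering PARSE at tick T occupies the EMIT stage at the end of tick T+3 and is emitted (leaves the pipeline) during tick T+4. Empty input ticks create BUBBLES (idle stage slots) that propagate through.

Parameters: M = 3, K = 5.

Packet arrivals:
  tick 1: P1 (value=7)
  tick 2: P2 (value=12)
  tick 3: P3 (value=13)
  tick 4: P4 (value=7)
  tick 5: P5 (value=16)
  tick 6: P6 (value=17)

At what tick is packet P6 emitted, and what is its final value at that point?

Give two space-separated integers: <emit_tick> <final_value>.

Tick 1: [PARSE:P1(v=7,ok=F), VALIDATE:-, TRANSFORM:-, EMIT:-] out:-; in:P1
Tick 2: [PARSE:P2(v=12,ok=F), VALIDATE:P1(v=7,ok=F), TRANSFORM:-, EMIT:-] out:-; in:P2
Tick 3: [PARSE:P3(v=13,ok=F), VALIDATE:P2(v=12,ok=F), TRANSFORM:P1(v=0,ok=F), EMIT:-] out:-; in:P3
Tick 4: [PARSE:P4(v=7,ok=F), VALIDATE:P3(v=13,ok=T), TRANSFORM:P2(v=0,ok=F), EMIT:P1(v=0,ok=F)] out:-; in:P4
Tick 5: [PARSE:P5(v=16,ok=F), VALIDATE:P4(v=7,ok=F), TRANSFORM:P3(v=65,ok=T), EMIT:P2(v=0,ok=F)] out:P1(v=0); in:P5
Tick 6: [PARSE:P6(v=17,ok=F), VALIDATE:P5(v=16,ok=F), TRANSFORM:P4(v=0,ok=F), EMIT:P3(v=65,ok=T)] out:P2(v=0); in:P6
Tick 7: [PARSE:-, VALIDATE:P6(v=17,ok=T), TRANSFORM:P5(v=0,ok=F), EMIT:P4(v=0,ok=F)] out:P3(v=65); in:-
Tick 8: [PARSE:-, VALIDATE:-, TRANSFORM:P6(v=85,ok=T), EMIT:P5(v=0,ok=F)] out:P4(v=0); in:-
Tick 9: [PARSE:-, VALIDATE:-, TRANSFORM:-, EMIT:P6(v=85,ok=T)] out:P5(v=0); in:-
Tick 10: [PARSE:-, VALIDATE:-, TRANSFORM:-, EMIT:-] out:P6(v=85); in:-
P6: arrives tick 6, valid=True (id=6, id%3=0), emit tick 10, final value 85

Answer: 10 85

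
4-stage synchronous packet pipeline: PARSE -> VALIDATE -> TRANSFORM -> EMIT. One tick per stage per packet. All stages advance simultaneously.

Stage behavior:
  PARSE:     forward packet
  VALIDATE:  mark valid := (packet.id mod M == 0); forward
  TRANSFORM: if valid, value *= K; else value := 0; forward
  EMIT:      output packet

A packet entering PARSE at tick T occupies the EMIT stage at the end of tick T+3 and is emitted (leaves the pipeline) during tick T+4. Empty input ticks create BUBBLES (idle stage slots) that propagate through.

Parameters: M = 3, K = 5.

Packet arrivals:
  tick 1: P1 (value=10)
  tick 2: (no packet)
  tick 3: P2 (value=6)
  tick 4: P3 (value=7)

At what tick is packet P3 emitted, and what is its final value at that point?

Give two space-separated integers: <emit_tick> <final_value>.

Answer: 8 35

Derivation:
Tick 1: [PARSE:P1(v=10,ok=F), VALIDATE:-, TRANSFORM:-, EMIT:-] out:-; in:P1
Tick 2: [PARSE:-, VALIDATE:P1(v=10,ok=F), TRANSFORM:-, EMIT:-] out:-; in:-
Tick 3: [PARSE:P2(v=6,ok=F), VALIDATE:-, TRANSFORM:P1(v=0,ok=F), EMIT:-] out:-; in:P2
Tick 4: [PARSE:P3(v=7,ok=F), VALIDATE:P2(v=6,ok=F), TRANSFORM:-, EMIT:P1(v=0,ok=F)] out:-; in:P3
Tick 5: [PARSE:-, VALIDATE:P3(v=7,ok=T), TRANSFORM:P2(v=0,ok=F), EMIT:-] out:P1(v=0); in:-
Tick 6: [PARSE:-, VALIDATE:-, TRANSFORM:P3(v=35,ok=T), EMIT:P2(v=0,ok=F)] out:-; in:-
Tick 7: [PARSE:-, VALIDATE:-, TRANSFORM:-, EMIT:P3(v=35,ok=T)] out:P2(v=0); in:-
Tick 8: [PARSE:-, VALIDATE:-, TRANSFORM:-, EMIT:-] out:P3(v=35); in:-
P3: arrives tick 4, valid=True (id=3, id%3=0), emit tick 8, final value 35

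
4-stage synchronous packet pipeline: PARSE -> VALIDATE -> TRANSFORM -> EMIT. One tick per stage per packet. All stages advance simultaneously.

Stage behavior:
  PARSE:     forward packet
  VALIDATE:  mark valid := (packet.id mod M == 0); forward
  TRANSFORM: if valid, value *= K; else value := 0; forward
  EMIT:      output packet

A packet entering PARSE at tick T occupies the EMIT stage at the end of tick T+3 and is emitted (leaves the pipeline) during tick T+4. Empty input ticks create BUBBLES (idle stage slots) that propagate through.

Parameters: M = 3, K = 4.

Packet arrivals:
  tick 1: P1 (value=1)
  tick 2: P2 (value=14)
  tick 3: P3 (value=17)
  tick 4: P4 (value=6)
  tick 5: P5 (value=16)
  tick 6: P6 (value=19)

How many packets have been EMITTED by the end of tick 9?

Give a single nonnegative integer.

Tick 1: [PARSE:P1(v=1,ok=F), VALIDATE:-, TRANSFORM:-, EMIT:-] out:-; in:P1
Tick 2: [PARSE:P2(v=14,ok=F), VALIDATE:P1(v=1,ok=F), TRANSFORM:-, EMIT:-] out:-; in:P2
Tick 3: [PARSE:P3(v=17,ok=F), VALIDATE:P2(v=14,ok=F), TRANSFORM:P1(v=0,ok=F), EMIT:-] out:-; in:P3
Tick 4: [PARSE:P4(v=6,ok=F), VALIDATE:P3(v=17,ok=T), TRANSFORM:P2(v=0,ok=F), EMIT:P1(v=0,ok=F)] out:-; in:P4
Tick 5: [PARSE:P5(v=16,ok=F), VALIDATE:P4(v=6,ok=F), TRANSFORM:P3(v=68,ok=T), EMIT:P2(v=0,ok=F)] out:P1(v=0); in:P5
Tick 6: [PARSE:P6(v=19,ok=F), VALIDATE:P5(v=16,ok=F), TRANSFORM:P4(v=0,ok=F), EMIT:P3(v=68,ok=T)] out:P2(v=0); in:P6
Tick 7: [PARSE:-, VALIDATE:P6(v=19,ok=T), TRANSFORM:P5(v=0,ok=F), EMIT:P4(v=0,ok=F)] out:P3(v=68); in:-
Tick 8: [PARSE:-, VALIDATE:-, TRANSFORM:P6(v=76,ok=T), EMIT:P5(v=0,ok=F)] out:P4(v=0); in:-
Tick 9: [PARSE:-, VALIDATE:-, TRANSFORM:-, EMIT:P6(v=76,ok=T)] out:P5(v=0); in:-
Emitted by tick 9: ['P1', 'P2', 'P3', 'P4', 'P5']

Answer: 5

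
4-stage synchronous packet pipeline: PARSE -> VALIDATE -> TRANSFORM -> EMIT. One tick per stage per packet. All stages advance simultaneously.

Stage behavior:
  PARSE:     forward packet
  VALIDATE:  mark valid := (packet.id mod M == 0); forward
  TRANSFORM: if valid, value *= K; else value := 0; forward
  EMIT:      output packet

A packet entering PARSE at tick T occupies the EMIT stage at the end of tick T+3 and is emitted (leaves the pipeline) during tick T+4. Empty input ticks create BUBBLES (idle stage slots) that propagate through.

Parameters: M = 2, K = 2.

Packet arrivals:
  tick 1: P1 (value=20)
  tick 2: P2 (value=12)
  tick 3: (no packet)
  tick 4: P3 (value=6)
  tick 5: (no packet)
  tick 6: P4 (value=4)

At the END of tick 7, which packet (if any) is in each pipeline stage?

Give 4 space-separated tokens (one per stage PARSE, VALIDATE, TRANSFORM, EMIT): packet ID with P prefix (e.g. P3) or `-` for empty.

Tick 1: [PARSE:P1(v=20,ok=F), VALIDATE:-, TRANSFORM:-, EMIT:-] out:-; in:P1
Tick 2: [PARSE:P2(v=12,ok=F), VALIDATE:P1(v=20,ok=F), TRANSFORM:-, EMIT:-] out:-; in:P2
Tick 3: [PARSE:-, VALIDATE:P2(v=12,ok=T), TRANSFORM:P1(v=0,ok=F), EMIT:-] out:-; in:-
Tick 4: [PARSE:P3(v=6,ok=F), VALIDATE:-, TRANSFORM:P2(v=24,ok=T), EMIT:P1(v=0,ok=F)] out:-; in:P3
Tick 5: [PARSE:-, VALIDATE:P3(v=6,ok=F), TRANSFORM:-, EMIT:P2(v=24,ok=T)] out:P1(v=0); in:-
Tick 6: [PARSE:P4(v=4,ok=F), VALIDATE:-, TRANSFORM:P3(v=0,ok=F), EMIT:-] out:P2(v=24); in:P4
Tick 7: [PARSE:-, VALIDATE:P4(v=4,ok=T), TRANSFORM:-, EMIT:P3(v=0,ok=F)] out:-; in:-
At end of tick 7: ['-', 'P4', '-', 'P3']

Answer: - P4 - P3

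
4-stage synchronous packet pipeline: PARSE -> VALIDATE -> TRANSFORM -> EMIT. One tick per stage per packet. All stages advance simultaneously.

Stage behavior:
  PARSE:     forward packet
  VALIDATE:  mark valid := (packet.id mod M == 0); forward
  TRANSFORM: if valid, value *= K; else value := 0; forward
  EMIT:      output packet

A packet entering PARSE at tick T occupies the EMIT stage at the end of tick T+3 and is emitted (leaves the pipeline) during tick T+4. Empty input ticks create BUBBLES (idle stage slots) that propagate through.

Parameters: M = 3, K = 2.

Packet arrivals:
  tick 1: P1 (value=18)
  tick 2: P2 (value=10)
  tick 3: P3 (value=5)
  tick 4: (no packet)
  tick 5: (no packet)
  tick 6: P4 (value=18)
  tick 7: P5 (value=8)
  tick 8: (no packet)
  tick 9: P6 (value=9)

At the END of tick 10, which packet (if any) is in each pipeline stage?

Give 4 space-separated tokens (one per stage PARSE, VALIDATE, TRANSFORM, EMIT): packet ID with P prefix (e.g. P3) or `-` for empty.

Tick 1: [PARSE:P1(v=18,ok=F), VALIDATE:-, TRANSFORM:-, EMIT:-] out:-; in:P1
Tick 2: [PARSE:P2(v=10,ok=F), VALIDATE:P1(v=18,ok=F), TRANSFORM:-, EMIT:-] out:-; in:P2
Tick 3: [PARSE:P3(v=5,ok=F), VALIDATE:P2(v=10,ok=F), TRANSFORM:P1(v=0,ok=F), EMIT:-] out:-; in:P3
Tick 4: [PARSE:-, VALIDATE:P3(v=5,ok=T), TRANSFORM:P2(v=0,ok=F), EMIT:P1(v=0,ok=F)] out:-; in:-
Tick 5: [PARSE:-, VALIDATE:-, TRANSFORM:P3(v=10,ok=T), EMIT:P2(v=0,ok=F)] out:P1(v=0); in:-
Tick 6: [PARSE:P4(v=18,ok=F), VALIDATE:-, TRANSFORM:-, EMIT:P3(v=10,ok=T)] out:P2(v=0); in:P4
Tick 7: [PARSE:P5(v=8,ok=F), VALIDATE:P4(v=18,ok=F), TRANSFORM:-, EMIT:-] out:P3(v=10); in:P5
Tick 8: [PARSE:-, VALIDATE:P5(v=8,ok=F), TRANSFORM:P4(v=0,ok=F), EMIT:-] out:-; in:-
Tick 9: [PARSE:P6(v=9,ok=F), VALIDATE:-, TRANSFORM:P5(v=0,ok=F), EMIT:P4(v=0,ok=F)] out:-; in:P6
Tick 10: [PARSE:-, VALIDATE:P6(v=9,ok=T), TRANSFORM:-, EMIT:P5(v=0,ok=F)] out:P4(v=0); in:-
At end of tick 10: ['-', 'P6', '-', 'P5']

Answer: - P6 - P5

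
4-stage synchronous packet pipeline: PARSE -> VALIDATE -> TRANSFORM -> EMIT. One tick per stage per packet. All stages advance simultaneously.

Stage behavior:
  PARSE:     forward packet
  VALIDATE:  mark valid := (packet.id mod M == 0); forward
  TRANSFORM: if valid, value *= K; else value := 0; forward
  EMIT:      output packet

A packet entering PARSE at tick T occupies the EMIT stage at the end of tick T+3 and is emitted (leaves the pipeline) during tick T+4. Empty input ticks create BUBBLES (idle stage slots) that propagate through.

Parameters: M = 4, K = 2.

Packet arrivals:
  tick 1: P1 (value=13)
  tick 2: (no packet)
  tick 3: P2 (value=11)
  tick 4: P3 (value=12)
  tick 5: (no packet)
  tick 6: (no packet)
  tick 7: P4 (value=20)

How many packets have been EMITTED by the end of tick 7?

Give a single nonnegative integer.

Tick 1: [PARSE:P1(v=13,ok=F), VALIDATE:-, TRANSFORM:-, EMIT:-] out:-; in:P1
Tick 2: [PARSE:-, VALIDATE:P1(v=13,ok=F), TRANSFORM:-, EMIT:-] out:-; in:-
Tick 3: [PARSE:P2(v=11,ok=F), VALIDATE:-, TRANSFORM:P1(v=0,ok=F), EMIT:-] out:-; in:P2
Tick 4: [PARSE:P3(v=12,ok=F), VALIDATE:P2(v=11,ok=F), TRANSFORM:-, EMIT:P1(v=0,ok=F)] out:-; in:P3
Tick 5: [PARSE:-, VALIDATE:P3(v=12,ok=F), TRANSFORM:P2(v=0,ok=F), EMIT:-] out:P1(v=0); in:-
Tick 6: [PARSE:-, VALIDATE:-, TRANSFORM:P3(v=0,ok=F), EMIT:P2(v=0,ok=F)] out:-; in:-
Tick 7: [PARSE:P4(v=20,ok=F), VALIDATE:-, TRANSFORM:-, EMIT:P3(v=0,ok=F)] out:P2(v=0); in:P4
Emitted by tick 7: ['P1', 'P2']

Answer: 2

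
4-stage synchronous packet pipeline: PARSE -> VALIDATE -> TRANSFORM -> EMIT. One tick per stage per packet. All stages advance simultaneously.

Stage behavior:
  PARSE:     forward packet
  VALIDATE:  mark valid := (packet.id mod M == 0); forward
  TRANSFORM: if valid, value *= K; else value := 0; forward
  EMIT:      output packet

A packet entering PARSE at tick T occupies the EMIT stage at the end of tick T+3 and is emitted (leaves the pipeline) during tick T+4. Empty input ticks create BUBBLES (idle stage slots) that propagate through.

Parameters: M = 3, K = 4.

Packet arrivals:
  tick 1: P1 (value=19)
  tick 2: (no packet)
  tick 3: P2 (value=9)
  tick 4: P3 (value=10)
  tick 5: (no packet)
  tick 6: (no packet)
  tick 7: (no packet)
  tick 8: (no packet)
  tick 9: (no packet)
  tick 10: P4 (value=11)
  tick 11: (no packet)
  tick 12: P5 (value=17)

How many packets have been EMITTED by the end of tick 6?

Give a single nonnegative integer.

Answer: 1

Derivation:
Tick 1: [PARSE:P1(v=19,ok=F), VALIDATE:-, TRANSFORM:-, EMIT:-] out:-; in:P1
Tick 2: [PARSE:-, VALIDATE:P1(v=19,ok=F), TRANSFORM:-, EMIT:-] out:-; in:-
Tick 3: [PARSE:P2(v=9,ok=F), VALIDATE:-, TRANSFORM:P1(v=0,ok=F), EMIT:-] out:-; in:P2
Tick 4: [PARSE:P3(v=10,ok=F), VALIDATE:P2(v=9,ok=F), TRANSFORM:-, EMIT:P1(v=0,ok=F)] out:-; in:P3
Tick 5: [PARSE:-, VALIDATE:P3(v=10,ok=T), TRANSFORM:P2(v=0,ok=F), EMIT:-] out:P1(v=0); in:-
Tick 6: [PARSE:-, VALIDATE:-, TRANSFORM:P3(v=40,ok=T), EMIT:P2(v=0,ok=F)] out:-; in:-
Emitted by tick 6: ['P1']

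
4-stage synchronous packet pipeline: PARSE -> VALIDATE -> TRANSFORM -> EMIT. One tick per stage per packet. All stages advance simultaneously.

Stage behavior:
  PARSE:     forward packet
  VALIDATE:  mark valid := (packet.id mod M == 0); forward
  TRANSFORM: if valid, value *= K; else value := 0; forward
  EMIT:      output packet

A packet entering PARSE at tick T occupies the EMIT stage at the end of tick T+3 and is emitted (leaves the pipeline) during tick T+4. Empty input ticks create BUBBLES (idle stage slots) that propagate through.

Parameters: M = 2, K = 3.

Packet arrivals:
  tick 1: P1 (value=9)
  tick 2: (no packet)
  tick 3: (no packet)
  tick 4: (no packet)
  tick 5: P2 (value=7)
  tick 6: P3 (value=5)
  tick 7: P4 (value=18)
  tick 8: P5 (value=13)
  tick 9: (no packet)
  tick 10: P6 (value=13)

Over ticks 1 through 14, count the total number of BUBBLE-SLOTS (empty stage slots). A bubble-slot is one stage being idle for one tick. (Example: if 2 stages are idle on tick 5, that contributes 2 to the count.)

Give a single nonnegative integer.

Answer: 32

Derivation:
Tick 1: [PARSE:P1(v=9,ok=F), VALIDATE:-, TRANSFORM:-, EMIT:-] out:-; bubbles=3
Tick 2: [PARSE:-, VALIDATE:P1(v=9,ok=F), TRANSFORM:-, EMIT:-] out:-; bubbles=3
Tick 3: [PARSE:-, VALIDATE:-, TRANSFORM:P1(v=0,ok=F), EMIT:-] out:-; bubbles=3
Tick 4: [PARSE:-, VALIDATE:-, TRANSFORM:-, EMIT:P1(v=0,ok=F)] out:-; bubbles=3
Tick 5: [PARSE:P2(v=7,ok=F), VALIDATE:-, TRANSFORM:-, EMIT:-] out:P1(v=0); bubbles=3
Tick 6: [PARSE:P3(v=5,ok=F), VALIDATE:P2(v=7,ok=T), TRANSFORM:-, EMIT:-] out:-; bubbles=2
Tick 7: [PARSE:P4(v=18,ok=F), VALIDATE:P3(v=5,ok=F), TRANSFORM:P2(v=21,ok=T), EMIT:-] out:-; bubbles=1
Tick 8: [PARSE:P5(v=13,ok=F), VALIDATE:P4(v=18,ok=T), TRANSFORM:P3(v=0,ok=F), EMIT:P2(v=21,ok=T)] out:-; bubbles=0
Tick 9: [PARSE:-, VALIDATE:P5(v=13,ok=F), TRANSFORM:P4(v=54,ok=T), EMIT:P3(v=0,ok=F)] out:P2(v=21); bubbles=1
Tick 10: [PARSE:P6(v=13,ok=F), VALIDATE:-, TRANSFORM:P5(v=0,ok=F), EMIT:P4(v=54,ok=T)] out:P3(v=0); bubbles=1
Tick 11: [PARSE:-, VALIDATE:P6(v=13,ok=T), TRANSFORM:-, EMIT:P5(v=0,ok=F)] out:P4(v=54); bubbles=2
Tick 12: [PARSE:-, VALIDATE:-, TRANSFORM:P6(v=39,ok=T), EMIT:-] out:P5(v=0); bubbles=3
Tick 13: [PARSE:-, VALIDATE:-, TRANSFORM:-, EMIT:P6(v=39,ok=T)] out:-; bubbles=3
Tick 14: [PARSE:-, VALIDATE:-, TRANSFORM:-, EMIT:-] out:P6(v=39); bubbles=4
Total bubble-slots: 32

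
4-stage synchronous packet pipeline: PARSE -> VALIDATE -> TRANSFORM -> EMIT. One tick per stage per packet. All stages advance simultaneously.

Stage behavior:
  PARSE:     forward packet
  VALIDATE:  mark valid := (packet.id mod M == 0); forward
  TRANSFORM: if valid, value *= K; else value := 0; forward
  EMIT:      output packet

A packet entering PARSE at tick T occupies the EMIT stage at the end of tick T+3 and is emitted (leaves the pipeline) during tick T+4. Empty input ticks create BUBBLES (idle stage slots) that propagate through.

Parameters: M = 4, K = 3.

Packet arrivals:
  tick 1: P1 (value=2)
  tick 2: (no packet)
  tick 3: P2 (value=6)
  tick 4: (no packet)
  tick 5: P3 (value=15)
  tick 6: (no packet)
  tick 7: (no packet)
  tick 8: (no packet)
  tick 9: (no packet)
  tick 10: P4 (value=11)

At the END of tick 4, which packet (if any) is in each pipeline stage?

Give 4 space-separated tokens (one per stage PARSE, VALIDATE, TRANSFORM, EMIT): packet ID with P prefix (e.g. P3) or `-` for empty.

Answer: - P2 - P1

Derivation:
Tick 1: [PARSE:P1(v=2,ok=F), VALIDATE:-, TRANSFORM:-, EMIT:-] out:-; in:P1
Tick 2: [PARSE:-, VALIDATE:P1(v=2,ok=F), TRANSFORM:-, EMIT:-] out:-; in:-
Tick 3: [PARSE:P2(v=6,ok=F), VALIDATE:-, TRANSFORM:P1(v=0,ok=F), EMIT:-] out:-; in:P2
Tick 4: [PARSE:-, VALIDATE:P2(v=6,ok=F), TRANSFORM:-, EMIT:P1(v=0,ok=F)] out:-; in:-
At end of tick 4: ['-', 'P2', '-', 'P1']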